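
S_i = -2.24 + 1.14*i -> [-2.24, -1.1, 0.04, 1.18, 2.32]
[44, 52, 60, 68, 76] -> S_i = 44 + 8*i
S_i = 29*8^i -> [29, 232, 1856, 14848, 118784]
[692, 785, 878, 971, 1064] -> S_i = 692 + 93*i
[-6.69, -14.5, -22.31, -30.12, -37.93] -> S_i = -6.69 + -7.81*i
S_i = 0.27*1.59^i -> [0.27, 0.43, 0.68, 1.09, 1.73]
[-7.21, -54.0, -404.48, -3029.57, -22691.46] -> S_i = -7.21*7.49^i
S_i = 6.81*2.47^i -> [6.81, 16.82, 41.55, 102.62, 253.47]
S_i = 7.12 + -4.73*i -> [7.12, 2.39, -2.34, -7.07, -11.8]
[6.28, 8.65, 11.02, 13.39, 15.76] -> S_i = 6.28 + 2.37*i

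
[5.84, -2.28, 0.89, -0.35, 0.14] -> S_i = 5.84*(-0.39)^i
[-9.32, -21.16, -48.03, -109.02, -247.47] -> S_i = -9.32*2.27^i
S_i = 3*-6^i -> [3, -18, 108, -648, 3888]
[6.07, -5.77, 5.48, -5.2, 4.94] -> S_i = 6.07*(-0.95)^i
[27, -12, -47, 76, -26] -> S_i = Random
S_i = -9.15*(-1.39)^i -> [-9.15, 12.72, -17.68, 24.57, -34.16]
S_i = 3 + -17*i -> [3, -14, -31, -48, -65]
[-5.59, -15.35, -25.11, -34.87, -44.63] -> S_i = -5.59 + -9.76*i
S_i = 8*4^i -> [8, 32, 128, 512, 2048]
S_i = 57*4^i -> [57, 228, 912, 3648, 14592]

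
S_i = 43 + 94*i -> [43, 137, 231, 325, 419]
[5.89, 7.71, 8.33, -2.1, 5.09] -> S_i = Random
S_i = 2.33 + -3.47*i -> [2.33, -1.14, -4.61, -8.08, -11.55]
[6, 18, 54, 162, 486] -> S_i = 6*3^i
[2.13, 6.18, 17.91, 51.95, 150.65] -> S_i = 2.13*2.90^i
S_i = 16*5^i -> [16, 80, 400, 2000, 10000]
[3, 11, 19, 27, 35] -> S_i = 3 + 8*i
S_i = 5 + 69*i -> [5, 74, 143, 212, 281]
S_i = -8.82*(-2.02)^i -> [-8.82, 17.82, -35.99, 72.7, -146.85]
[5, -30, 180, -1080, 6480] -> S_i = 5*-6^i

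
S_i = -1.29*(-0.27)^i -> [-1.29, 0.35, -0.09, 0.03, -0.01]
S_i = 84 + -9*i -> [84, 75, 66, 57, 48]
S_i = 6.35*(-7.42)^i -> [6.35, -47.12, 349.61, -2594.09, 19248.17]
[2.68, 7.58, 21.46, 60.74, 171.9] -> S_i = 2.68*2.83^i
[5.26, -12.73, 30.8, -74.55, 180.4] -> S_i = 5.26*(-2.42)^i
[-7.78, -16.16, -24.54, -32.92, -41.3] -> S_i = -7.78 + -8.38*i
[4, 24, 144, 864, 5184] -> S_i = 4*6^i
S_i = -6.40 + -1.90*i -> [-6.4, -8.3, -10.2, -12.1, -14.0]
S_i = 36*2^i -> [36, 72, 144, 288, 576]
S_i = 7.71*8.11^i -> [7.71, 62.53, 507.1, 4112.6, 33353.22]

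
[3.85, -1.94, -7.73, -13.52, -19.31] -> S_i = 3.85 + -5.79*i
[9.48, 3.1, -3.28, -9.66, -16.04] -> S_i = 9.48 + -6.38*i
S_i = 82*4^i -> [82, 328, 1312, 5248, 20992]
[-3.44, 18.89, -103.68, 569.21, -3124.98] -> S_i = -3.44*(-5.49)^i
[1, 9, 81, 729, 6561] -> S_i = 1*9^i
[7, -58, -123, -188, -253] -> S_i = 7 + -65*i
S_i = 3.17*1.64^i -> [3.17, 5.2, 8.53, 13.98, 22.93]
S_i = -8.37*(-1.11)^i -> [-8.37, 9.29, -10.31, 11.45, -12.71]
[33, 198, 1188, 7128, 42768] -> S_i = 33*6^i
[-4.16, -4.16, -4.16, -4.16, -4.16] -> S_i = -4.16 + 0.00*i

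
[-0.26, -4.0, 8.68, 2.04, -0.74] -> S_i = Random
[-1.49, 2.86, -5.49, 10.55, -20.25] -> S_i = -1.49*(-1.92)^i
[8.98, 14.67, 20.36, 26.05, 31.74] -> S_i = 8.98 + 5.69*i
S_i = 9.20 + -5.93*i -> [9.2, 3.27, -2.66, -8.59, -14.52]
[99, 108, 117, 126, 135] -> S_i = 99 + 9*i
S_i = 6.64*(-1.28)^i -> [6.64, -8.5, 10.88, -13.93, 17.82]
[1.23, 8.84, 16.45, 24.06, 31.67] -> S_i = 1.23 + 7.61*i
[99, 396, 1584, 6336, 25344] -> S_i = 99*4^i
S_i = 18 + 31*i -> [18, 49, 80, 111, 142]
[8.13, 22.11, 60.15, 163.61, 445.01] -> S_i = 8.13*2.72^i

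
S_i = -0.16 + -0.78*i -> [-0.16, -0.94, -1.72, -2.5, -3.28]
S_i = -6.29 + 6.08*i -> [-6.29, -0.21, 5.87, 11.95, 18.03]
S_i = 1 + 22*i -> [1, 23, 45, 67, 89]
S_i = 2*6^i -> [2, 12, 72, 432, 2592]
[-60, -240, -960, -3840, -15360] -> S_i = -60*4^i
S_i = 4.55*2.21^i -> [4.55, 10.06, 22.22, 49.11, 108.54]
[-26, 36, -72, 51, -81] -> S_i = Random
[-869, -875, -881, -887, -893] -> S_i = -869 + -6*i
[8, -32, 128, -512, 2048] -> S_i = 8*-4^i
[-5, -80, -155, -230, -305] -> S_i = -5 + -75*i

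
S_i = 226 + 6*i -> [226, 232, 238, 244, 250]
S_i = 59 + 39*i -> [59, 98, 137, 176, 215]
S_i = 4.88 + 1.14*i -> [4.88, 6.02, 7.16, 8.3, 9.44]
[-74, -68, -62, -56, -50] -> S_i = -74 + 6*i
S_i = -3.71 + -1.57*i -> [-3.71, -5.28, -6.85, -8.42, -9.99]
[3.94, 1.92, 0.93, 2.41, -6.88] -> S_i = Random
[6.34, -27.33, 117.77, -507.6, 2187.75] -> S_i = 6.34*(-4.31)^i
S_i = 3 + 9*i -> [3, 12, 21, 30, 39]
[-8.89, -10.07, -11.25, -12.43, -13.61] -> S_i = -8.89 + -1.18*i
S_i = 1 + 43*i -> [1, 44, 87, 130, 173]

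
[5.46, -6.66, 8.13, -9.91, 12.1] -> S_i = 5.46*(-1.22)^i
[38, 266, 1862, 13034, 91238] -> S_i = 38*7^i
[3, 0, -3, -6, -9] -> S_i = 3 + -3*i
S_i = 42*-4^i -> [42, -168, 672, -2688, 10752]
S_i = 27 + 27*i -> [27, 54, 81, 108, 135]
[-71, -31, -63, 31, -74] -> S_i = Random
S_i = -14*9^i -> [-14, -126, -1134, -10206, -91854]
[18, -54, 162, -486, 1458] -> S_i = 18*-3^i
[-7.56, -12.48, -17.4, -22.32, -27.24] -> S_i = -7.56 + -4.92*i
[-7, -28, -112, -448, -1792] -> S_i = -7*4^i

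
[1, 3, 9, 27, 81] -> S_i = 1*3^i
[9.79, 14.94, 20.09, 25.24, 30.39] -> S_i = 9.79 + 5.15*i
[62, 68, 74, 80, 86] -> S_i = 62 + 6*i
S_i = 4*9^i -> [4, 36, 324, 2916, 26244]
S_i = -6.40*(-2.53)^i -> [-6.4, 16.19, -40.97, 103.64, -262.22]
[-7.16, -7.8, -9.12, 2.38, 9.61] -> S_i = Random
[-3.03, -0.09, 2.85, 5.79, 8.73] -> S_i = -3.03 + 2.94*i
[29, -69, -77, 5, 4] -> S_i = Random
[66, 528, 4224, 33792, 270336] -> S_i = 66*8^i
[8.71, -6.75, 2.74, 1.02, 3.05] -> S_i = Random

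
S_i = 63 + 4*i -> [63, 67, 71, 75, 79]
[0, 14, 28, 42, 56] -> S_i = 0 + 14*i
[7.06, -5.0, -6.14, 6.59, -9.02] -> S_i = Random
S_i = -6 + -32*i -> [-6, -38, -70, -102, -134]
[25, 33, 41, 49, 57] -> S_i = 25 + 8*i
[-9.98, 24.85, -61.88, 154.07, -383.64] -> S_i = -9.98*(-2.49)^i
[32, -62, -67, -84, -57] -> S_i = Random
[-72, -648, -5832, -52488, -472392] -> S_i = -72*9^i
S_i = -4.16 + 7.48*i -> [-4.16, 3.32, 10.8, 18.28, 25.76]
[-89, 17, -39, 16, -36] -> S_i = Random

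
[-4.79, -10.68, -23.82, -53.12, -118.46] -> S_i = -4.79*2.23^i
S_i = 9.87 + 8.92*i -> [9.87, 18.79, 27.71, 36.63, 45.55]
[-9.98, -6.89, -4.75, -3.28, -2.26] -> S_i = -9.98*0.69^i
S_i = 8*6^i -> [8, 48, 288, 1728, 10368]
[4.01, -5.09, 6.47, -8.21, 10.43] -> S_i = 4.01*(-1.27)^i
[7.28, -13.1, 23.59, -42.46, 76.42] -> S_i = 7.28*(-1.80)^i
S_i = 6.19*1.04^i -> [6.19, 6.44, 6.7, 6.96, 7.24]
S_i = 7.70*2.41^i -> [7.7, 18.56, 44.72, 107.78, 259.75]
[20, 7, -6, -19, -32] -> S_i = 20 + -13*i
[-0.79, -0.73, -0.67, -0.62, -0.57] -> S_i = -0.79*0.92^i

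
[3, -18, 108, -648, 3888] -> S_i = 3*-6^i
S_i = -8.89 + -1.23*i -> [-8.89, -10.12, -11.35, -12.58, -13.81]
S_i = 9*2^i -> [9, 18, 36, 72, 144]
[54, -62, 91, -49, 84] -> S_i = Random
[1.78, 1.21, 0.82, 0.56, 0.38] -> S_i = 1.78*0.68^i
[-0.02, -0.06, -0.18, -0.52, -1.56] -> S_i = -0.02*2.97^i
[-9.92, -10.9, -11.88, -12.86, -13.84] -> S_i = -9.92 + -0.98*i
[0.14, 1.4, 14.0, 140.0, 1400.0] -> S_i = 0.14*10.00^i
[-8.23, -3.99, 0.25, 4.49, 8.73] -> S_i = -8.23 + 4.24*i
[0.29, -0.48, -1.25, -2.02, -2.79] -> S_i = 0.29 + -0.77*i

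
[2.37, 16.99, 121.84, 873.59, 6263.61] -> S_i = 2.37*7.17^i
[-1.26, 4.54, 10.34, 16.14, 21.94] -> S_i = -1.26 + 5.80*i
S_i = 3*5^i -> [3, 15, 75, 375, 1875]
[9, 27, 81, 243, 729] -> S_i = 9*3^i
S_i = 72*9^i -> [72, 648, 5832, 52488, 472392]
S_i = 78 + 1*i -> [78, 79, 80, 81, 82]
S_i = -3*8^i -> [-3, -24, -192, -1536, -12288]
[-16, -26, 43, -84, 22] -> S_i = Random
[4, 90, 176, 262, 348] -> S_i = 4 + 86*i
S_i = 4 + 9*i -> [4, 13, 22, 31, 40]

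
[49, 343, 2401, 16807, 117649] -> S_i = 49*7^i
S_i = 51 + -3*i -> [51, 48, 45, 42, 39]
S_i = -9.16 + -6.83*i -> [-9.16, -15.99, -22.82, -29.65, -36.48]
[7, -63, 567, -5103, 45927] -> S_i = 7*-9^i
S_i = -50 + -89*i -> [-50, -139, -228, -317, -406]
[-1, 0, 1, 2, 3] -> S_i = -1 + 1*i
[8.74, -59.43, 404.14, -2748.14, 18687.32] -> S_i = 8.74*(-6.80)^i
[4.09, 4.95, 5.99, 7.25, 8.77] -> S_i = 4.09*1.21^i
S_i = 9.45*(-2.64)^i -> [9.45, -24.95, 65.86, -173.88, 459.04]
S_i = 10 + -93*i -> [10, -83, -176, -269, -362]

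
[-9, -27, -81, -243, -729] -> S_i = -9*3^i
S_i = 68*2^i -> [68, 136, 272, 544, 1088]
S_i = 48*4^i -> [48, 192, 768, 3072, 12288]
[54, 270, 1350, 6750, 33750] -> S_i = 54*5^i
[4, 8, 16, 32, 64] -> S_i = 4*2^i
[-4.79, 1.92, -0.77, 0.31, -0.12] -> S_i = -4.79*(-0.40)^i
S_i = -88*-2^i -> [-88, 176, -352, 704, -1408]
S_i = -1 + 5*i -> [-1, 4, 9, 14, 19]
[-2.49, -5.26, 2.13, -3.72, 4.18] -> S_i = Random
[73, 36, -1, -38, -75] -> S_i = 73 + -37*i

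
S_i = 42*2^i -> [42, 84, 168, 336, 672]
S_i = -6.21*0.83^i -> [-6.21, -5.15, -4.28, -3.55, -2.95]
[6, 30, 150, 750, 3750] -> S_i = 6*5^i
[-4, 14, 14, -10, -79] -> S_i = Random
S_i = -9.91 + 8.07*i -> [-9.91, -1.84, 6.23, 14.3, 22.37]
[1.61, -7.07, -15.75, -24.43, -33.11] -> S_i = 1.61 + -8.68*i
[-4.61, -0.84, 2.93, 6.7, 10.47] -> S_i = -4.61 + 3.77*i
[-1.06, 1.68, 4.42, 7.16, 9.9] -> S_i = -1.06 + 2.74*i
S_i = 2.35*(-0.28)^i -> [2.35, -0.66, 0.18, -0.05, 0.01]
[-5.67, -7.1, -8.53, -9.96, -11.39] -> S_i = -5.67 + -1.43*i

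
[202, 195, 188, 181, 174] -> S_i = 202 + -7*i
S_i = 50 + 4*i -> [50, 54, 58, 62, 66]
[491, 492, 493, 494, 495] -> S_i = 491 + 1*i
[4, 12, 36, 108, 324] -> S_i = 4*3^i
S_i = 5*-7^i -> [5, -35, 245, -1715, 12005]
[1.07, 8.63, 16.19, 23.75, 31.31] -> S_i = 1.07 + 7.56*i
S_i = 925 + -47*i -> [925, 878, 831, 784, 737]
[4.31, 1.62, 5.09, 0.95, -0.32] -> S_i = Random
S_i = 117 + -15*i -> [117, 102, 87, 72, 57]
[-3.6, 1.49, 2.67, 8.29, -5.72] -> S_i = Random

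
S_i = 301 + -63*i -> [301, 238, 175, 112, 49]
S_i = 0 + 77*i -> [0, 77, 154, 231, 308]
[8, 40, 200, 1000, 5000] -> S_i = 8*5^i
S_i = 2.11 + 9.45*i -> [2.11, 11.56, 21.01, 30.46, 39.91]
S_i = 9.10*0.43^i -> [9.1, 3.91, 1.68, 0.72, 0.31]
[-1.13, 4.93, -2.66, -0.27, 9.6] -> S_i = Random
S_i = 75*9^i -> [75, 675, 6075, 54675, 492075]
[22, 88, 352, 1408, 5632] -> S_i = 22*4^i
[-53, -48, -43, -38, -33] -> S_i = -53 + 5*i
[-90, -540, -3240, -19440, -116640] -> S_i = -90*6^i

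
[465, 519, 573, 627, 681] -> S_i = 465 + 54*i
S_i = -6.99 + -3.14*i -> [-6.99, -10.13, -13.27, -16.41, -19.55]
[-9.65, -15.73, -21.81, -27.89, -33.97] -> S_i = -9.65 + -6.08*i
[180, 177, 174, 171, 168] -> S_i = 180 + -3*i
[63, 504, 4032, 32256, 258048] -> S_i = 63*8^i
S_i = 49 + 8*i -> [49, 57, 65, 73, 81]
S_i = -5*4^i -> [-5, -20, -80, -320, -1280]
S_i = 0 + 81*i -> [0, 81, 162, 243, 324]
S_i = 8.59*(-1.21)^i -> [8.59, -10.39, 12.58, -15.22, 18.41]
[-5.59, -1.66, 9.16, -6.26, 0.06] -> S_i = Random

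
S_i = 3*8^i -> [3, 24, 192, 1536, 12288]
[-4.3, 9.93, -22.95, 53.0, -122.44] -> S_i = -4.30*(-2.31)^i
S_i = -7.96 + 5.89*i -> [-7.96, -2.07, 3.82, 9.71, 15.6]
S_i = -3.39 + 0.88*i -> [-3.39, -2.51, -1.63, -0.75, 0.13]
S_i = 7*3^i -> [7, 21, 63, 189, 567]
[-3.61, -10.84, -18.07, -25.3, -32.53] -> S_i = -3.61 + -7.23*i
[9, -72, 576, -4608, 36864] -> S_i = 9*-8^i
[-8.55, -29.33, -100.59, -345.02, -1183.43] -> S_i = -8.55*3.43^i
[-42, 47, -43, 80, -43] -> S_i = Random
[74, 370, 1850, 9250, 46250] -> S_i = 74*5^i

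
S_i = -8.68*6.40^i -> [-8.68, -55.55, -355.53, -2275.41, -14562.62]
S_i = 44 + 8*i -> [44, 52, 60, 68, 76]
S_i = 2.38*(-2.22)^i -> [2.38, -5.28, 11.73, -26.04, 57.81]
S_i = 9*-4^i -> [9, -36, 144, -576, 2304]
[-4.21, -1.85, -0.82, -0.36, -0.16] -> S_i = -4.21*0.44^i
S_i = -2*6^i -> [-2, -12, -72, -432, -2592]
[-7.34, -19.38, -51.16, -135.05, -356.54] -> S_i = -7.34*2.64^i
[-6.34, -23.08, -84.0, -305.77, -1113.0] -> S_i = -6.34*3.64^i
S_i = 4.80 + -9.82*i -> [4.8, -5.02, -14.84, -24.66, -34.48]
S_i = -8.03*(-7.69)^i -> [-8.03, 61.75, -474.86, 3651.7, -28081.54]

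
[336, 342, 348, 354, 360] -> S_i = 336 + 6*i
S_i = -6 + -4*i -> [-6, -10, -14, -18, -22]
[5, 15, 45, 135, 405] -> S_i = 5*3^i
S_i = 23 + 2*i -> [23, 25, 27, 29, 31]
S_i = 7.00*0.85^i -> [7.0, 5.95, 5.06, 4.3, 3.65]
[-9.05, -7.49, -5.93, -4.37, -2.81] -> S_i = -9.05 + 1.56*i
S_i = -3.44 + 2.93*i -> [-3.44, -0.51, 2.42, 5.35, 8.28]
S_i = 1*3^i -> [1, 3, 9, 27, 81]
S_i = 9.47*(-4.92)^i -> [9.47, -46.59, 229.23, -1127.83, 5548.94]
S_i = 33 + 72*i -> [33, 105, 177, 249, 321]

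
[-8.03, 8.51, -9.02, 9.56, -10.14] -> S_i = -8.03*(-1.06)^i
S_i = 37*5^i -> [37, 185, 925, 4625, 23125]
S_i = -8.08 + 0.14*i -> [-8.08, -7.94, -7.8, -7.66, -7.52]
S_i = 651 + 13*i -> [651, 664, 677, 690, 703]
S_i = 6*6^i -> [6, 36, 216, 1296, 7776]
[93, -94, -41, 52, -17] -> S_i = Random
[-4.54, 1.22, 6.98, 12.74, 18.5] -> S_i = -4.54 + 5.76*i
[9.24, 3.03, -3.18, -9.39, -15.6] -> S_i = 9.24 + -6.21*i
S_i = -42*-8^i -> [-42, 336, -2688, 21504, -172032]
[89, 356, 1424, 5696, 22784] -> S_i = 89*4^i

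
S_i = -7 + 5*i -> [-7, -2, 3, 8, 13]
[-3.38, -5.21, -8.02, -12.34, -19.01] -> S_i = -3.38*1.54^i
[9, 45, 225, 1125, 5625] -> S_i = 9*5^i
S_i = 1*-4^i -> [1, -4, 16, -64, 256]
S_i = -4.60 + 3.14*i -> [-4.6, -1.46, 1.68, 4.82, 7.96]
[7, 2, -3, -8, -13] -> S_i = 7 + -5*i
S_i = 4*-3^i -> [4, -12, 36, -108, 324]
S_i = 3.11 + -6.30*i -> [3.11, -3.19, -9.49, -15.79, -22.09]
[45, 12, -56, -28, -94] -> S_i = Random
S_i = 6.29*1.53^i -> [6.29, 9.62, 14.72, 22.53, 34.47]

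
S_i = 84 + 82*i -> [84, 166, 248, 330, 412]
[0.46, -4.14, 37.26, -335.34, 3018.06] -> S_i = 0.46*(-9.00)^i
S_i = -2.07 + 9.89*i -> [-2.07, 7.82, 17.71, 27.6, 37.49]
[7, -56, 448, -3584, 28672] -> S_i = 7*-8^i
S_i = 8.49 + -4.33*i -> [8.49, 4.16, -0.17, -4.5, -8.83]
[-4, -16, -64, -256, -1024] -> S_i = -4*4^i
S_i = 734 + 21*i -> [734, 755, 776, 797, 818]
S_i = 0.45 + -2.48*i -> [0.45, -2.03, -4.51, -6.99, -9.47]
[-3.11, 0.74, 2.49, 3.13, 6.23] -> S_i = Random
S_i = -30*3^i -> [-30, -90, -270, -810, -2430]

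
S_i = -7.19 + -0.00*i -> [-7.19, -7.19, -7.19, -7.19, -7.19]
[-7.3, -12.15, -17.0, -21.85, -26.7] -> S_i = -7.30 + -4.85*i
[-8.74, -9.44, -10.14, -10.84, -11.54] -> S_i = -8.74 + -0.70*i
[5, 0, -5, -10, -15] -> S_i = 5 + -5*i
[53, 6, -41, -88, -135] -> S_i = 53 + -47*i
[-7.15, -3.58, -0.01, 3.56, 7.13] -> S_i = -7.15 + 3.57*i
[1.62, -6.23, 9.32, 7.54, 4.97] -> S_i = Random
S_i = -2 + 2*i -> [-2, 0, 2, 4, 6]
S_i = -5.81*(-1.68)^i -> [-5.81, 9.76, -16.4, 27.55, -46.28]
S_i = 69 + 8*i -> [69, 77, 85, 93, 101]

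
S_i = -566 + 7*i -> [-566, -559, -552, -545, -538]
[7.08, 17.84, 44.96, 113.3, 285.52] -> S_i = 7.08*2.52^i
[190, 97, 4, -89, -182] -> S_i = 190 + -93*i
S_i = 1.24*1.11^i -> [1.24, 1.38, 1.53, 1.7, 1.88]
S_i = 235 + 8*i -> [235, 243, 251, 259, 267]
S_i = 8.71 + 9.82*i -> [8.71, 18.53, 28.35, 38.17, 47.99]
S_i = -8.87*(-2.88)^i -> [-8.87, 25.55, -73.57, 211.89, -610.23]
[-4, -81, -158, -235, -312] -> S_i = -4 + -77*i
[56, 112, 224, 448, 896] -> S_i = 56*2^i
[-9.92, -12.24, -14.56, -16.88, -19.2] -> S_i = -9.92 + -2.32*i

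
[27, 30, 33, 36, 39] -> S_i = 27 + 3*i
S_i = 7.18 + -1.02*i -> [7.18, 6.16, 5.14, 4.12, 3.1]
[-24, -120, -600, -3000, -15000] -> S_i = -24*5^i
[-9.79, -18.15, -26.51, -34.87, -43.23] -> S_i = -9.79 + -8.36*i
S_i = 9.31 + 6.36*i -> [9.31, 15.67, 22.03, 28.39, 34.75]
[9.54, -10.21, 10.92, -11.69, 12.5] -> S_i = 9.54*(-1.07)^i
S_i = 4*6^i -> [4, 24, 144, 864, 5184]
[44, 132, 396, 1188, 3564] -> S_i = 44*3^i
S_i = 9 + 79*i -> [9, 88, 167, 246, 325]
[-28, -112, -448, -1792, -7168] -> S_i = -28*4^i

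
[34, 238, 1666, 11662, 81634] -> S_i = 34*7^i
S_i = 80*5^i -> [80, 400, 2000, 10000, 50000]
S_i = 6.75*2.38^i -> [6.75, 16.06, 38.23, 91.0, 216.58]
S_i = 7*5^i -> [7, 35, 175, 875, 4375]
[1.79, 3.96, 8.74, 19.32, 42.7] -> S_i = 1.79*2.21^i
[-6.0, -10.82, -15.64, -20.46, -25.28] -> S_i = -6.00 + -4.82*i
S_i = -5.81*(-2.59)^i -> [-5.81, 15.05, -38.97, 100.94, -261.44]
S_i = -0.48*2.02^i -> [-0.48, -0.97, -1.96, -3.96, -7.99]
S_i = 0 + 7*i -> [0, 7, 14, 21, 28]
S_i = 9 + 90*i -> [9, 99, 189, 279, 369]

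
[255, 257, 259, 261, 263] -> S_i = 255 + 2*i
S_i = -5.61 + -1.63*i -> [-5.61, -7.24, -8.87, -10.5, -12.13]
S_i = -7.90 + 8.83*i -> [-7.9, 0.93, 9.76, 18.59, 27.42]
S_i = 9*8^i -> [9, 72, 576, 4608, 36864]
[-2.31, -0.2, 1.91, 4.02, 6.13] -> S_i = -2.31 + 2.11*i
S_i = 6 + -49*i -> [6, -43, -92, -141, -190]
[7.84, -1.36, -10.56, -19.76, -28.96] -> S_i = 7.84 + -9.20*i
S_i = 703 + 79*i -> [703, 782, 861, 940, 1019]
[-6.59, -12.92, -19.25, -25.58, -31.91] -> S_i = -6.59 + -6.33*i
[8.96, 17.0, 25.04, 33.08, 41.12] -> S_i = 8.96 + 8.04*i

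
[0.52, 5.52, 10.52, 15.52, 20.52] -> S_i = 0.52 + 5.00*i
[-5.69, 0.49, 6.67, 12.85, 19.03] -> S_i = -5.69 + 6.18*i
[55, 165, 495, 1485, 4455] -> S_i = 55*3^i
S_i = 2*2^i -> [2, 4, 8, 16, 32]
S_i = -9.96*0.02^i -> [-9.96, -0.2, -0.0, -0.0, -0.0]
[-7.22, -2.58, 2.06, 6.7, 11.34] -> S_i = -7.22 + 4.64*i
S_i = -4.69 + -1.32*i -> [-4.69, -6.01, -7.33, -8.65, -9.97]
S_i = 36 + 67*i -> [36, 103, 170, 237, 304]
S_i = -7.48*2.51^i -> [-7.48, -18.77, -47.12, -118.28, -296.89]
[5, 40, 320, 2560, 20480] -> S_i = 5*8^i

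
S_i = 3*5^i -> [3, 15, 75, 375, 1875]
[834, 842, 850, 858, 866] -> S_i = 834 + 8*i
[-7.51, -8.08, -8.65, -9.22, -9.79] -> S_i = -7.51 + -0.57*i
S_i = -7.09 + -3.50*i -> [-7.09, -10.59, -14.09, -17.59, -21.09]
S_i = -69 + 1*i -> [-69, -68, -67, -66, -65]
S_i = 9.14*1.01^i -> [9.14, 9.23, 9.32, 9.42, 9.51]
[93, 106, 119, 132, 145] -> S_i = 93 + 13*i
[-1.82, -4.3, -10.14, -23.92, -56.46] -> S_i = -1.82*2.36^i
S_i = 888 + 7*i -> [888, 895, 902, 909, 916]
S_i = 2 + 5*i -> [2, 7, 12, 17, 22]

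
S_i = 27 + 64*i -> [27, 91, 155, 219, 283]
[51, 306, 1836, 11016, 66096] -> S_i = 51*6^i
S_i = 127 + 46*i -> [127, 173, 219, 265, 311]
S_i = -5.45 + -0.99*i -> [-5.45, -6.44, -7.43, -8.42, -9.41]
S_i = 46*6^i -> [46, 276, 1656, 9936, 59616]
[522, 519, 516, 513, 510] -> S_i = 522 + -3*i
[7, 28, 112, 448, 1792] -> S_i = 7*4^i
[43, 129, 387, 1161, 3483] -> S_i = 43*3^i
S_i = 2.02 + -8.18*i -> [2.02, -6.16, -14.34, -22.52, -30.7]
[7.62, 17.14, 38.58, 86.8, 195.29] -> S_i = 7.62*2.25^i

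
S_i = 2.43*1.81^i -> [2.43, 4.4, 7.96, 14.41, 26.08]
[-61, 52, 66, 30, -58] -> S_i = Random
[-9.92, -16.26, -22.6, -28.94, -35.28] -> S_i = -9.92 + -6.34*i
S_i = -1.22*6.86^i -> [-1.22, -8.37, -57.41, -393.85, -2701.82]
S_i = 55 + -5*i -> [55, 50, 45, 40, 35]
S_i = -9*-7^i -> [-9, 63, -441, 3087, -21609]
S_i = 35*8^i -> [35, 280, 2240, 17920, 143360]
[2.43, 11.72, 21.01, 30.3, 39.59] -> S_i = 2.43 + 9.29*i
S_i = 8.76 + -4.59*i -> [8.76, 4.17, -0.42, -5.01, -9.6]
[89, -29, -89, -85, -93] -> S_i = Random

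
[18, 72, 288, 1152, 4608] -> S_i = 18*4^i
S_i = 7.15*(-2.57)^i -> [7.15, -18.38, 47.23, -121.37, 311.92]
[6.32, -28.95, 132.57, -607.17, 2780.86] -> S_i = 6.32*(-4.58)^i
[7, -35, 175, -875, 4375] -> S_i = 7*-5^i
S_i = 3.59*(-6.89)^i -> [3.59, -24.74, 170.42, -1174.23, 8090.42]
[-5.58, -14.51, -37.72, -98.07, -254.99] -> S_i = -5.58*2.60^i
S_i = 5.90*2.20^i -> [5.9, 12.98, 28.56, 62.82, 138.21]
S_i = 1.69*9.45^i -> [1.69, 15.97, 150.92, 1426.21, 13477.64]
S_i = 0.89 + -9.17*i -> [0.89, -8.28, -17.45, -26.62, -35.79]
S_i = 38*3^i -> [38, 114, 342, 1026, 3078]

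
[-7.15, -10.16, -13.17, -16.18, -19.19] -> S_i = -7.15 + -3.01*i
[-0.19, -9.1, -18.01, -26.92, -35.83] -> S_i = -0.19 + -8.91*i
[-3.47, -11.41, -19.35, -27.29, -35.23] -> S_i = -3.47 + -7.94*i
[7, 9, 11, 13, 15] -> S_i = 7 + 2*i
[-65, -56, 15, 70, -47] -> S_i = Random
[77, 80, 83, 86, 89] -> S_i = 77 + 3*i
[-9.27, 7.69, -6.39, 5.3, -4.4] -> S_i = -9.27*(-0.83)^i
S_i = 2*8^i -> [2, 16, 128, 1024, 8192]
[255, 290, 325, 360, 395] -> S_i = 255 + 35*i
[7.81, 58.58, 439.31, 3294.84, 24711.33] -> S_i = 7.81*7.50^i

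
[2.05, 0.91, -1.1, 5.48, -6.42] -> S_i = Random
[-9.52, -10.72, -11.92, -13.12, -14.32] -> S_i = -9.52 + -1.20*i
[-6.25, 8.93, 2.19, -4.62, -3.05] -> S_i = Random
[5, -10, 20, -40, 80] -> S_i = 5*-2^i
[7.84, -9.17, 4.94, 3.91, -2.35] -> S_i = Random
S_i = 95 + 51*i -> [95, 146, 197, 248, 299]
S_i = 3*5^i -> [3, 15, 75, 375, 1875]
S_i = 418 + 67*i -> [418, 485, 552, 619, 686]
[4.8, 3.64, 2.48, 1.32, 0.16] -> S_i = 4.80 + -1.16*i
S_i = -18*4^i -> [-18, -72, -288, -1152, -4608]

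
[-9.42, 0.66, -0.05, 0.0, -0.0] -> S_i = -9.42*(-0.07)^i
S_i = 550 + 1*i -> [550, 551, 552, 553, 554]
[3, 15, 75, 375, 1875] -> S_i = 3*5^i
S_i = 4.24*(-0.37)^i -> [4.24, -1.57, 0.58, -0.21, 0.08]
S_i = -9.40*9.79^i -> [-9.4, -92.03, -900.93, -8820.15, -86349.26]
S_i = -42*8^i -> [-42, -336, -2688, -21504, -172032]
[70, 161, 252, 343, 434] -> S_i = 70 + 91*i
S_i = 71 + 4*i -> [71, 75, 79, 83, 87]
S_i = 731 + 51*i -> [731, 782, 833, 884, 935]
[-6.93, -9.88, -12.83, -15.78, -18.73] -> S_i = -6.93 + -2.95*i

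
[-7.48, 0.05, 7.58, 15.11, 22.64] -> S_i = -7.48 + 7.53*i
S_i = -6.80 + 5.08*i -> [-6.8, -1.72, 3.36, 8.44, 13.52]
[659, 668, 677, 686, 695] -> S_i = 659 + 9*i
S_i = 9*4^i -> [9, 36, 144, 576, 2304]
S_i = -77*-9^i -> [-77, 693, -6237, 56133, -505197]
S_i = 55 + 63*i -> [55, 118, 181, 244, 307]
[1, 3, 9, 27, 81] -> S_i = 1*3^i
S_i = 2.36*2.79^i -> [2.36, 6.58, 18.37, 51.25, 143.0]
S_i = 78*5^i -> [78, 390, 1950, 9750, 48750]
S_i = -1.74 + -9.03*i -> [-1.74, -10.77, -19.8, -28.83, -37.86]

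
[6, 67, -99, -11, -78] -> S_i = Random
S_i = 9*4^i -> [9, 36, 144, 576, 2304]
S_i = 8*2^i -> [8, 16, 32, 64, 128]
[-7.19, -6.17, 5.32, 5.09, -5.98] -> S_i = Random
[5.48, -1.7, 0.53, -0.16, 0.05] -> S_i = 5.48*(-0.31)^i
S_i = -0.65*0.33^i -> [-0.65, -0.21, -0.07, -0.02, -0.01]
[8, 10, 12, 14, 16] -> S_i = 8 + 2*i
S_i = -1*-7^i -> [-1, 7, -49, 343, -2401]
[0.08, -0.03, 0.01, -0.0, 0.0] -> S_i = 0.08*(-0.32)^i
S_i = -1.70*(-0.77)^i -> [-1.7, 1.31, -1.01, 0.78, -0.6]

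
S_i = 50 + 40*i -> [50, 90, 130, 170, 210]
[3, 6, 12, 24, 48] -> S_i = 3*2^i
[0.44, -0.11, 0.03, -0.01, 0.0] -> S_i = 0.44*(-0.25)^i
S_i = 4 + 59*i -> [4, 63, 122, 181, 240]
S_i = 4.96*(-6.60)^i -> [4.96, -32.74, 216.06, -1425.98, 9411.47]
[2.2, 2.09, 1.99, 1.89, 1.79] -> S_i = 2.20*0.95^i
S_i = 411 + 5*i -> [411, 416, 421, 426, 431]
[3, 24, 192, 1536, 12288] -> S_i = 3*8^i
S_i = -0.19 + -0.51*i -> [-0.19, -0.7, -1.21, -1.72, -2.23]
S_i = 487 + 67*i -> [487, 554, 621, 688, 755]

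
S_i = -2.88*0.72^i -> [-2.88, -2.07, -1.49, -1.07, -0.77]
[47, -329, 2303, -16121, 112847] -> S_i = 47*-7^i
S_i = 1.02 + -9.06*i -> [1.02, -8.04, -17.1, -26.16, -35.22]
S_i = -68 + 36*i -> [-68, -32, 4, 40, 76]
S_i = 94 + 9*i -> [94, 103, 112, 121, 130]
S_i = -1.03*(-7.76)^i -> [-1.03, 7.99, -62.02, 481.31, -3734.94]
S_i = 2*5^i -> [2, 10, 50, 250, 1250]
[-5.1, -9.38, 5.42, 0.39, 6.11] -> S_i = Random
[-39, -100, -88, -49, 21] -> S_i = Random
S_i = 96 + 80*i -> [96, 176, 256, 336, 416]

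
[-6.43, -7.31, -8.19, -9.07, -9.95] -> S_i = -6.43 + -0.88*i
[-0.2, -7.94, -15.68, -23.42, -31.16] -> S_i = -0.20 + -7.74*i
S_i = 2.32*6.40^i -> [2.32, 14.85, 95.03, 608.17, 3892.31]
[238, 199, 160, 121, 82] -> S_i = 238 + -39*i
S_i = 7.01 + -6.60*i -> [7.01, 0.41, -6.19, -12.79, -19.39]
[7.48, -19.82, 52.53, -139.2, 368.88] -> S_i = 7.48*(-2.65)^i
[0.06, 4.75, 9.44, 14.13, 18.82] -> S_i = 0.06 + 4.69*i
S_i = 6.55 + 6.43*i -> [6.55, 12.98, 19.41, 25.84, 32.27]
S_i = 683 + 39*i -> [683, 722, 761, 800, 839]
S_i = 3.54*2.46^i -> [3.54, 8.71, 21.42, 52.7, 129.64]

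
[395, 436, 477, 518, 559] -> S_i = 395 + 41*i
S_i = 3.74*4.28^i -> [3.74, 16.01, 68.51, 293.23, 1255.01]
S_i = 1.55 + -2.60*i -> [1.55, -1.05, -3.65, -6.25, -8.85]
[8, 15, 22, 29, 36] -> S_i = 8 + 7*i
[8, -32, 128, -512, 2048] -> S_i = 8*-4^i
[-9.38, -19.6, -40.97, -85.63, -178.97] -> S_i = -9.38*2.09^i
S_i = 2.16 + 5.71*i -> [2.16, 7.87, 13.58, 19.29, 25.0]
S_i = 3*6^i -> [3, 18, 108, 648, 3888]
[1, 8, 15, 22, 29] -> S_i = 1 + 7*i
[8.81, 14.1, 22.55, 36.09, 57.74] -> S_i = 8.81*1.60^i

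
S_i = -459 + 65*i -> [-459, -394, -329, -264, -199]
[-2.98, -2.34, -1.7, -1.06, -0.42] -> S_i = -2.98 + 0.64*i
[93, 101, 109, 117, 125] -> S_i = 93 + 8*i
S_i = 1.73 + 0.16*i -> [1.73, 1.89, 2.05, 2.21, 2.37]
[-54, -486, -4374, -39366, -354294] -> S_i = -54*9^i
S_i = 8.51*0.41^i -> [8.51, 3.49, 1.43, 0.59, 0.24]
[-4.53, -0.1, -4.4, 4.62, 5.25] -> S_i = Random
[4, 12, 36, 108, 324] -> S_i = 4*3^i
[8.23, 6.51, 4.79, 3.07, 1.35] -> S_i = 8.23 + -1.72*i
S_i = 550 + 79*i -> [550, 629, 708, 787, 866]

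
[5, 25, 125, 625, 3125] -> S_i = 5*5^i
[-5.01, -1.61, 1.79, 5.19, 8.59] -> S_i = -5.01 + 3.40*i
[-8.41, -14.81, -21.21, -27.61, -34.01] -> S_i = -8.41 + -6.40*i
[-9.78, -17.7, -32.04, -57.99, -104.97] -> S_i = -9.78*1.81^i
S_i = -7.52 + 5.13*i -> [-7.52, -2.39, 2.74, 7.87, 13.0]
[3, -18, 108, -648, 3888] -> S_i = 3*-6^i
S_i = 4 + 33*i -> [4, 37, 70, 103, 136]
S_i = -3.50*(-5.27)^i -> [-3.5, 18.44, -97.21, 512.27, -2699.67]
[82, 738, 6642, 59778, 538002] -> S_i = 82*9^i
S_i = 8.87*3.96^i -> [8.87, 35.13, 139.1, 550.82, 2181.24]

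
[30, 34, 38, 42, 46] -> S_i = 30 + 4*i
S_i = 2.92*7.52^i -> [2.92, 21.96, 165.13, 1241.76, 9338.01]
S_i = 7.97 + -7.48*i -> [7.97, 0.49, -6.99, -14.47, -21.95]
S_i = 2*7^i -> [2, 14, 98, 686, 4802]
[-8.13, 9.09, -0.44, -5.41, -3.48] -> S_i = Random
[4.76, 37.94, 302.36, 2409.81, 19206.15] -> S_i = 4.76*7.97^i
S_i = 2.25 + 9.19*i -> [2.25, 11.44, 20.63, 29.82, 39.01]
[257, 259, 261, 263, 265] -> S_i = 257 + 2*i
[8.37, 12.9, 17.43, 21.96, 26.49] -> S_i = 8.37 + 4.53*i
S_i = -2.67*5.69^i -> [-2.67, -15.19, -86.44, -491.87, -2798.73]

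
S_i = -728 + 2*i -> [-728, -726, -724, -722, -720]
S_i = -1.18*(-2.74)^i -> [-1.18, 3.23, -8.86, 24.27, -66.51]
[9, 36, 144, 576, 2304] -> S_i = 9*4^i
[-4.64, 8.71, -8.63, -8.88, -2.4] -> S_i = Random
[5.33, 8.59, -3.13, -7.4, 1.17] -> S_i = Random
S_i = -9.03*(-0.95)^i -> [-9.03, 8.58, -8.15, 7.74, -7.35]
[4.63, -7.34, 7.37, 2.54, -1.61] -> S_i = Random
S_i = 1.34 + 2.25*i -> [1.34, 3.59, 5.84, 8.09, 10.34]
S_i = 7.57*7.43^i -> [7.57, 56.25, 417.9, 3105.01, 23070.19]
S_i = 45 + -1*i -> [45, 44, 43, 42, 41]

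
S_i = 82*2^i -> [82, 164, 328, 656, 1312]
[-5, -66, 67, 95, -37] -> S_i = Random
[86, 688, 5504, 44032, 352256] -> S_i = 86*8^i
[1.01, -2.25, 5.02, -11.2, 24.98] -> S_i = 1.01*(-2.23)^i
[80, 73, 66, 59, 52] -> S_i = 80 + -7*i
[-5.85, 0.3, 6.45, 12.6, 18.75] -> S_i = -5.85 + 6.15*i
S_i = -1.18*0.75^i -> [-1.18, -0.88, -0.66, -0.5, -0.37]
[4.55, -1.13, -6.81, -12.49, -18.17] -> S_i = 4.55 + -5.68*i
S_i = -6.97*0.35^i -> [-6.97, -2.44, -0.85, -0.3, -0.1]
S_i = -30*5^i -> [-30, -150, -750, -3750, -18750]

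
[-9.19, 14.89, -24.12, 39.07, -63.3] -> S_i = -9.19*(-1.62)^i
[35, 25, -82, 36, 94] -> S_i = Random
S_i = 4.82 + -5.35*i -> [4.82, -0.53, -5.88, -11.23, -16.58]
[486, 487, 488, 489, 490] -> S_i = 486 + 1*i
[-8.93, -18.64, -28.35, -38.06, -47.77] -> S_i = -8.93 + -9.71*i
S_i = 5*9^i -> [5, 45, 405, 3645, 32805]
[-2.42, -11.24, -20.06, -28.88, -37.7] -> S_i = -2.42 + -8.82*i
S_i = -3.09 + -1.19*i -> [-3.09, -4.28, -5.47, -6.66, -7.85]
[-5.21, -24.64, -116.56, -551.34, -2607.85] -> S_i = -5.21*4.73^i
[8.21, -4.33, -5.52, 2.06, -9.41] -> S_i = Random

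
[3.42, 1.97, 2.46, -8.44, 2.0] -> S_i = Random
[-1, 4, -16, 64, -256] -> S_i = -1*-4^i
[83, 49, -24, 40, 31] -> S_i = Random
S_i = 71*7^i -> [71, 497, 3479, 24353, 170471]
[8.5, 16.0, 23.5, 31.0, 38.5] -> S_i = 8.50 + 7.50*i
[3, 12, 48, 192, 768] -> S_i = 3*4^i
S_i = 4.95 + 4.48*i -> [4.95, 9.43, 13.91, 18.39, 22.87]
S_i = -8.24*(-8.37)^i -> [-8.24, 68.97, -577.27, 4831.74, -40441.67]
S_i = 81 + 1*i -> [81, 82, 83, 84, 85]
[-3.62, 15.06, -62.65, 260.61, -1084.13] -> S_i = -3.62*(-4.16)^i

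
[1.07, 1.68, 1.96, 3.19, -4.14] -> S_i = Random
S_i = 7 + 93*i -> [7, 100, 193, 286, 379]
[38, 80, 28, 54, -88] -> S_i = Random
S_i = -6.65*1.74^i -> [-6.65, -11.57, -20.13, -35.03, -60.96]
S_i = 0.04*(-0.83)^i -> [0.04, -0.03, 0.03, -0.02, 0.02]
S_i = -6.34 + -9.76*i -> [-6.34, -16.1, -25.86, -35.62, -45.38]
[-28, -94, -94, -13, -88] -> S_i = Random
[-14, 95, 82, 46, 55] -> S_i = Random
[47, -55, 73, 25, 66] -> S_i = Random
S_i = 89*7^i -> [89, 623, 4361, 30527, 213689]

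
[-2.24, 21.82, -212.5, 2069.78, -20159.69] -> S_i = -2.24*(-9.74)^i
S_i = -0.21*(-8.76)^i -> [-0.21, 1.84, -16.11, 141.17, -1236.62]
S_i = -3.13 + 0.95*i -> [-3.13, -2.18, -1.23, -0.28, 0.67]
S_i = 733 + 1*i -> [733, 734, 735, 736, 737]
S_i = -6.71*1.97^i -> [-6.71, -13.22, -26.04, -51.3, -101.06]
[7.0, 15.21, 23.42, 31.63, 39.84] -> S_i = 7.00 + 8.21*i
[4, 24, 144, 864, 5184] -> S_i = 4*6^i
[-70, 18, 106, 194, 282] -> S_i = -70 + 88*i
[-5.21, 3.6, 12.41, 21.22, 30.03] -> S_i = -5.21 + 8.81*i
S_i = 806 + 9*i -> [806, 815, 824, 833, 842]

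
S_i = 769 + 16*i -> [769, 785, 801, 817, 833]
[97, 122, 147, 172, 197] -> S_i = 97 + 25*i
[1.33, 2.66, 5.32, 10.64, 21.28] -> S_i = 1.33*2.00^i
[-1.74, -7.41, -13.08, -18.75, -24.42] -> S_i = -1.74 + -5.67*i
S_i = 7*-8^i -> [7, -56, 448, -3584, 28672]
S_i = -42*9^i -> [-42, -378, -3402, -30618, -275562]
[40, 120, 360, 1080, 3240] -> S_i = 40*3^i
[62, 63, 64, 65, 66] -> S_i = 62 + 1*i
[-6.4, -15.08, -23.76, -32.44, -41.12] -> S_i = -6.40 + -8.68*i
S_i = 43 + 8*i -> [43, 51, 59, 67, 75]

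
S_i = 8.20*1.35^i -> [8.2, 11.07, 14.94, 20.18, 27.24]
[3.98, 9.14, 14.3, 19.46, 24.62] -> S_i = 3.98 + 5.16*i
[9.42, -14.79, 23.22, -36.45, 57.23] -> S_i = 9.42*(-1.57)^i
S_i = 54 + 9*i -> [54, 63, 72, 81, 90]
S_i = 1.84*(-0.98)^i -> [1.84, -1.8, 1.77, -1.73, 1.7]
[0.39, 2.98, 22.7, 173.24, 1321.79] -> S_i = 0.39*7.63^i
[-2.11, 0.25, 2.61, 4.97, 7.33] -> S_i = -2.11 + 2.36*i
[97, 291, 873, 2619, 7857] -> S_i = 97*3^i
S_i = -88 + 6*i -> [-88, -82, -76, -70, -64]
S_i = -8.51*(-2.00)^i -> [-8.51, 17.02, -34.04, 68.08, -136.16]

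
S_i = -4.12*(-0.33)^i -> [-4.12, 1.36, -0.45, 0.15, -0.05]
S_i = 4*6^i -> [4, 24, 144, 864, 5184]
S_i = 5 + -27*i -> [5, -22, -49, -76, -103]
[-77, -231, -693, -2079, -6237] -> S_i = -77*3^i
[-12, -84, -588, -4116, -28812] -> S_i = -12*7^i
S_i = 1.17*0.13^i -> [1.17, 0.15, 0.02, 0.0, 0.0]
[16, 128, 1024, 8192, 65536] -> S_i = 16*8^i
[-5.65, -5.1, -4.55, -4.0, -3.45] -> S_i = -5.65 + 0.55*i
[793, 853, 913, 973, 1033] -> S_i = 793 + 60*i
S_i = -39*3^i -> [-39, -117, -351, -1053, -3159]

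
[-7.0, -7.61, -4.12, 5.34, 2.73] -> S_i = Random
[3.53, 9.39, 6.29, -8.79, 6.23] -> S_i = Random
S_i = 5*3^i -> [5, 15, 45, 135, 405]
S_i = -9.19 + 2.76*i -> [-9.19, -6.43, -3.67, -0.91, 1.85]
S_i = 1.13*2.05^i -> [1.13, 2.32, 4.75, 9.74, 19.96]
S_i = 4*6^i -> [4, 24, 144, 864, 5184]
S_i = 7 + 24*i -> [7, 31, 55, 79, 103]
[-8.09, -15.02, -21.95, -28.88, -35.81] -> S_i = -8.09 + -6.93*i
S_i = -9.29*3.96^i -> [-9.29, -36.79, -145.68, -576.9, -2284.53]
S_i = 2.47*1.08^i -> [2.47, 2.67, 2.88, 3.11, 3.36]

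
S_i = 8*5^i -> [8, 40, 200, 1000, 5000]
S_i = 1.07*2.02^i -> [1.07, 2.16, 4.37, 8.82, 17.82]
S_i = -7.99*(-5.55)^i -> [-7.99, 44.34, -246.11, 1365.92, -7580.86]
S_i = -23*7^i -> [-23, -161, -1127, -7889, -55223]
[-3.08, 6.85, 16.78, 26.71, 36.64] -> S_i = -3.08 + 9.93*i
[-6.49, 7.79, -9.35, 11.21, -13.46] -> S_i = -6.49*(-1.20)^i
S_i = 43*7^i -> [43, 301, 2107, 14749, 103243]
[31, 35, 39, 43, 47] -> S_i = 31 + 4*i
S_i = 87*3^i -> [87, 261, 783, 2349, 7047]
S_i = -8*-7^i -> [-8, 56, -392, 2744, -19208]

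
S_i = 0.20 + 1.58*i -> [0.2, 1.78, 3.36, 4.94, 6.52]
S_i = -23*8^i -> [-23, -184, -1472, -11776, -94208]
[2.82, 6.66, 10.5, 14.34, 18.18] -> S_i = 2.82 + 3.84*i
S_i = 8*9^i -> [8, 72, 648, 5832, 52488]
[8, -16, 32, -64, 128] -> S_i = 8*-2^i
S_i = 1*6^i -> [1, 6, 36, 216, 1296]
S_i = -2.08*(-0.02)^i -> [-2.08, 0.04, -0.0, 0.0, -0.0]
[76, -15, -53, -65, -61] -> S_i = Random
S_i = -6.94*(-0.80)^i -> [-6.94, 5.55, -4.44, 3.55, -2.84]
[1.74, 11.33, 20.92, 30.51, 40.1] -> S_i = 1.74 + 9.59*i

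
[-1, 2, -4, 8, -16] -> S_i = -1*-2^i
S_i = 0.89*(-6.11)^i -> [0.89, -5.44, 33.23, -203.01, 1240.38]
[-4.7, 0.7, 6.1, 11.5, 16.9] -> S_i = -4.70 + 5.40*i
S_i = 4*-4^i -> [4, -16, 64, -256, 1024]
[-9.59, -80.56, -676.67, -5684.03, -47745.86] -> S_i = -9.59*8.40^i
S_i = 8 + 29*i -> [8, 37, 66, 95, 124]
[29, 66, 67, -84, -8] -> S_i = Random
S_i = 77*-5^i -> [77, -385, 1925, -9625, 48125]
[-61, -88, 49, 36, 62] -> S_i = Random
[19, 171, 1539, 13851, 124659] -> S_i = 19*9^i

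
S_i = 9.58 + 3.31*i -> [9.58, 12.89, 16.2, 19.51, 22.82]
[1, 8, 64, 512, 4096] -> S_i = 1*8^i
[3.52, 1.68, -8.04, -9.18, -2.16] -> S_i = Random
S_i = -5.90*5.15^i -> [-5.9, -30.39, -156.48, -805.89, -4150.31]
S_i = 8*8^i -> [8, 64, 512, 4096, 32768]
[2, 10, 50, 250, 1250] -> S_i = 2*5^i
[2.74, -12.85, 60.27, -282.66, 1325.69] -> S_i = 2.74*(-4.69)^i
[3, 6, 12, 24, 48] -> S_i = 3*2^i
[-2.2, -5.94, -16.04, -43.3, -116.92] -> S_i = -2.20*2.70^i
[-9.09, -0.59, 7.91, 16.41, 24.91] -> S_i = -9.09 + 8.50*i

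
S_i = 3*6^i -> [3, 18, 108, 648, 3888]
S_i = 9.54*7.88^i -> [9.54, 75.18, 592.38, 4667.96, 36783.52]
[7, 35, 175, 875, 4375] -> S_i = 7*5^i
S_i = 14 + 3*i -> [14, 17, 20, 23, 26]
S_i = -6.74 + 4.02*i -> [-6.74, -2.72, 1.3, 5.32, 9.34]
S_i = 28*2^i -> [28, 56, 112, 224, 448]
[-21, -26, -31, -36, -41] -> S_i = -21 + -5*i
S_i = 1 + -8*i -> [1, -7, -15, -23, -31]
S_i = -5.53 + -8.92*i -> [-5.53, -14.45, -23.37, -32.29, -41.21]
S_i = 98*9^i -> [98, 882, 7938, 71442, 642978]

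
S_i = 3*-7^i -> [3, -21, 147, -1029, 7203]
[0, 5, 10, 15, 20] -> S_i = 0 + 5*i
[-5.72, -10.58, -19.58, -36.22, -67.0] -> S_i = -5.72*1.85^i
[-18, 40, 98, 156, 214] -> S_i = -18 + 58*i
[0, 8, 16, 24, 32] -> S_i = 0 + 8*i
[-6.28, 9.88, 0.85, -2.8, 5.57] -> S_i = Random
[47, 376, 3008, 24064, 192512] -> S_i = 47*8^i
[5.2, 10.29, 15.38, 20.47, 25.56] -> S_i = 5.20 + 5.09*i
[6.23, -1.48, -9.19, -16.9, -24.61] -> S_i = 6.23 + -7.71*i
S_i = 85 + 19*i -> [85, 104, 123, 142, 161]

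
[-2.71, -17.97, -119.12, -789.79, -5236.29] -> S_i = -2.71*6.63^i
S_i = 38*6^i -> [38, 228, 1368, 8208, 49248]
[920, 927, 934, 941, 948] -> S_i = 920 + 7*i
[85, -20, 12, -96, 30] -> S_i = Random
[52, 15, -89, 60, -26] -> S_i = Random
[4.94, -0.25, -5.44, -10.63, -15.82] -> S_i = 4.94 + -5.19*i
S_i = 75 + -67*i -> [75, 8, -59, -126, -193]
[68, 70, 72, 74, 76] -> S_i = 68 + 2*i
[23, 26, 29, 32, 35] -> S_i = 23 + 3*i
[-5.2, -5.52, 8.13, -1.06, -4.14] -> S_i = Random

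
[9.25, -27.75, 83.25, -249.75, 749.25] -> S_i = 9.25*(-3.00)^i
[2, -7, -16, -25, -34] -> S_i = 2 + -9*i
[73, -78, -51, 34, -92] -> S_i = Random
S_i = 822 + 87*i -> [822, 909, 996, 1083, 1170]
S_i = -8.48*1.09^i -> [-8.48, -9.24, -10.08, -10.98, -11.97]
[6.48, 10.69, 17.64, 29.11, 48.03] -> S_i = 6.48*1.65^i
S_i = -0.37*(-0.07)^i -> [-0.37, 0.03, -0.0, 0.0, -0.0]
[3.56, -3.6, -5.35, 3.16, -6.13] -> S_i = Random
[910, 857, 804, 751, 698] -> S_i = 910 + -53*i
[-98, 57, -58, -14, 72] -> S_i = Random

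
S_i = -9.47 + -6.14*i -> [-9.47, -15.61, -21.75, -27.89, -34.03]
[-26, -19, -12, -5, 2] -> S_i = -26 + 7*i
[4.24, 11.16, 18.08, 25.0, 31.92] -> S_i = 4.24 + 6.92*i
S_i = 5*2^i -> [5, 10, 20, 40, 80]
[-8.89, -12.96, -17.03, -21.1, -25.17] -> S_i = -8.89 + -4.07*i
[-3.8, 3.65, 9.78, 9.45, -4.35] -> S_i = Random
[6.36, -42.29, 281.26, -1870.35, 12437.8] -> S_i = 6.36*(-6.65)^i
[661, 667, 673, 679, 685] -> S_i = 661 + 6*i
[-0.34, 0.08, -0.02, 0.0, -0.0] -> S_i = -0.34*(-0.23)^i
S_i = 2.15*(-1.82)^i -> [2.15, -3.91, 7.12, -12.96, 23.59]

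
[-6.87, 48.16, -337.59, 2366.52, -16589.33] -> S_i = -6.87*(-7.01)^i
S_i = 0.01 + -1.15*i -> [0.01, -1.14, -2.29, -3.44, -4.59]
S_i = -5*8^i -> [-5, -40, -320, -2560, -20480]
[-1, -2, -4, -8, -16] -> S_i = -1*2^i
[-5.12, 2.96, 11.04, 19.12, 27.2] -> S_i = -5.12 + 8.08*i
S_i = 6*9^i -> [6, 54, 486, 4374, 39366]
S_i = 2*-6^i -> [2, -12, 72, -432, 2592]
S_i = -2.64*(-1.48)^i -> [-2.64, 3.91, -5.78, 8.56, -12.67]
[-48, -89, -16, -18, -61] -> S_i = Random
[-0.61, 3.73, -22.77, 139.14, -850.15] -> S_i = -0.61*(-6.11)^i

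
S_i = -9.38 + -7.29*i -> [-9.38, -16.67, -23.96, -31.25, -38.54]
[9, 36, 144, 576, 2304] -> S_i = 9*4^i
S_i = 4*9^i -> [4, 36, 324, 2916, 26244]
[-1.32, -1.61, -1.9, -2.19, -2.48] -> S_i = -1.32 + -0.29*i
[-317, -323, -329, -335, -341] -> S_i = -317 + -6*i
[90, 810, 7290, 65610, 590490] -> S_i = 90*9^i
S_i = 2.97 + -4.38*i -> [2.97, -1.41, -5.79, -10.17, -14.55]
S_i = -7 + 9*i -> [-7, 2, 11, 20, 29]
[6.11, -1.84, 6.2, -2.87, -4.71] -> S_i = Random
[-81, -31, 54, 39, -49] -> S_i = Random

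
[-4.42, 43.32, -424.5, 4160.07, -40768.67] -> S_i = -4.42*(-9.80)^i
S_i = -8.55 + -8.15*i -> [-8.55, -16.7, -24.85, -33.0, -41.15]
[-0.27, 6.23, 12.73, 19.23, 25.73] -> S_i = -0.27 + 6.50*i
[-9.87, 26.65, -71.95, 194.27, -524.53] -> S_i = -9.87*(-2.70)^i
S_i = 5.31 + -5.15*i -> [5.31, 0.16, -4.99, -10.14, -15.29]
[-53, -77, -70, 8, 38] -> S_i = Random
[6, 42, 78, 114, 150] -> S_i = 6 + 36*i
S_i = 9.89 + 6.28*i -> [9.89, 16.17, 22.45, 28.73, 35.01]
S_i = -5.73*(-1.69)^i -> [-5.73, 9.68, -16.37, 27.66, -46.74]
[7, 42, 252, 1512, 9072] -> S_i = 7*6^i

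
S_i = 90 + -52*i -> [90, 38, -14, -66, -118]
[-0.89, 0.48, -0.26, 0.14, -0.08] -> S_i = -0.89*(-0.54)^i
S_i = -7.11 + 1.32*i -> [-7.11, -5.79, -4.47, -3.15, -1.83]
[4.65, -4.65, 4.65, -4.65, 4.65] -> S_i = 4.65*(-1.00)^i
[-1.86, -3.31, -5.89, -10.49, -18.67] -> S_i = -1.86*1.78^i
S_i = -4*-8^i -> [-4, 32, -256, 2048, -16384]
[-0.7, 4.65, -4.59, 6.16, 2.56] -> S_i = Random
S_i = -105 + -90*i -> [-105, -195, -285, -375, -465]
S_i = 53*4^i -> [53, 212, 848, 3392, 13568]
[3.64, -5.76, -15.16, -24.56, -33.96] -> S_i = 3.64 + -9.40*i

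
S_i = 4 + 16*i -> [4, 20, 36, 52, 68]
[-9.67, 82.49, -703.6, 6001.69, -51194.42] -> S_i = -9.67*(-8.53)^i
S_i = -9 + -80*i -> [-9, -89, -169, -249, -329]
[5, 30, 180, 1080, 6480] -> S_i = 5*6^i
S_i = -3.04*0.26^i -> [-3.04, -0.79, -0.21, -0.05, -0.01]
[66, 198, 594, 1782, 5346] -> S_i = 66*3^i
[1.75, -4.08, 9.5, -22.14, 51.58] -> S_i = 1.75*(-2.33)^i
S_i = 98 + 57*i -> [98, 155, 212, 269, 326]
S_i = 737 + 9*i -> [737, 746, 755, 764, 773]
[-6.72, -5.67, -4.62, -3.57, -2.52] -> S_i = -6.72 + 1.05*i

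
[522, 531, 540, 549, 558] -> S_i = 522 + 9*i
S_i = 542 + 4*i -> [542, 546, 550, 554, 558]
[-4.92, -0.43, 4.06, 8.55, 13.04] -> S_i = -4.92 + 4.49*i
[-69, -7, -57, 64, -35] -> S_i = Random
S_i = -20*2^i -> [-20, -40, -80, -160, -320]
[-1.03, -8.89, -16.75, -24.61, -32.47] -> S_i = -1.03 + -7.86*i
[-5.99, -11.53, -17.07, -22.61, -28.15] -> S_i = -5.99 + -5.54*i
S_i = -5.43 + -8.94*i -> [-5.43, -14.37, -23.31, -32.25, -41.19]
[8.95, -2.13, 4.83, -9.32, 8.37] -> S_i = Random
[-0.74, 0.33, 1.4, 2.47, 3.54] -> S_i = -0.74 + 1.07*i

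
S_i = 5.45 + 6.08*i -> [5.45, 11.53, 17.61, 23.69, 29.77]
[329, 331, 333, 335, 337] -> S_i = 329 + 2*i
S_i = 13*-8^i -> [13, -104, 832, -6656, 53248]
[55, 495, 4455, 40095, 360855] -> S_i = 55*9^i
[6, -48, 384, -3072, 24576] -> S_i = 6*-8^i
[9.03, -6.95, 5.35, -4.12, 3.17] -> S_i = 9.03*(-0.77)^i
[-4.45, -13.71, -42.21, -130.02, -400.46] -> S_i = -4.45*3.08^i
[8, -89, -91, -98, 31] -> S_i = Random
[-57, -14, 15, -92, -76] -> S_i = Random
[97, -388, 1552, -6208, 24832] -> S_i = 97*-4^i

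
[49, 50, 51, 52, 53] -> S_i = 49 + 1*i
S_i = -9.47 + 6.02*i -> [-9.47, -3.45, 2.57, 8.59, 14.61]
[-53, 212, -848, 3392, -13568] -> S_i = -53*-4^i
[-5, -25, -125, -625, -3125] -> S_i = -5*5^i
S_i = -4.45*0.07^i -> [-4.45, -0.31, -0.02, -0.0, -0.0]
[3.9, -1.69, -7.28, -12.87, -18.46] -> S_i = 3.90 + -5.59*i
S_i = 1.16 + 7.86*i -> [1.16, 9.02, 16.88, 24.74, 32.6]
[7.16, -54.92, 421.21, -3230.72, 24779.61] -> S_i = 7.16*(-7.67)^i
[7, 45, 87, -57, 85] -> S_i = Random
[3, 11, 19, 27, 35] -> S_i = 3 + 8*i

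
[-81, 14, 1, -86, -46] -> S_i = Random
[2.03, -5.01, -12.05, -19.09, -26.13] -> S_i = 2.03 + -7.04*i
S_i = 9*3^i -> [9, 27, 81, 243, 729]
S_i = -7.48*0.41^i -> [-7.48, -3.07, -1.26, -0.52, -0.21]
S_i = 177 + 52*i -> [177, 229, 281, 333, 385]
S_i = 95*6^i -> [95, 570, 3420, 20520, 123120]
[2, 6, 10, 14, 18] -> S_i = 2 + 4*i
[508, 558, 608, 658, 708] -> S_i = 508 + 50*i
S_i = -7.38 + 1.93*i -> [-7.38, -5.45, -3.52, -1.59, 0.34]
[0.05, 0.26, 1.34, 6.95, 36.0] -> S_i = 0.05*5.18^i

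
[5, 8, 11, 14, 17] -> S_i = 5 + 3*i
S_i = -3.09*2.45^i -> [-3.09, -7.57, -18.55, -45.44, -111.33]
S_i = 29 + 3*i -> [29, 32, 35, 38, 41]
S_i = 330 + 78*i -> [330, 408, 486, 564, 642]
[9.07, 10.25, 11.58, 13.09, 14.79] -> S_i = 9.07*1.13^i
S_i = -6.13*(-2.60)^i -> [-6.13, 15.94, -41.44, 107.74, -280.13]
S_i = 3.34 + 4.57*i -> [3.34, 7.91, 12.48, 17.05, 21.62]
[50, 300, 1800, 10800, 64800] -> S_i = 50*6^i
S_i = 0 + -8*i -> [0, -8, -16, -24, -32]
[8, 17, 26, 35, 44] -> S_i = 8 + 9*i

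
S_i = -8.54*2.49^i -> [-8.54, -21.26, -52.95, -131.84, -328.29]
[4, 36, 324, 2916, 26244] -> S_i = 4*9^i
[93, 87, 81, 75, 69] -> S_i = 93 + -6*i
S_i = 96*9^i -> [96, 864, 7776, 69984, 629856]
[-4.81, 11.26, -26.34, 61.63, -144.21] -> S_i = -4.81*(-2.34)^i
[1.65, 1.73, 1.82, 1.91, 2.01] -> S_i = 1.65*1.05^i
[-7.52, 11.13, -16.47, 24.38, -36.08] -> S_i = -7.52*(-1.48)^i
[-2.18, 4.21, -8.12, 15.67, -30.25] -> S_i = -2.18*(-1.93)^i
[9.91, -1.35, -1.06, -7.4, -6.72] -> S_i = Random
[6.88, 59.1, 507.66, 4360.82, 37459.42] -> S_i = 6.88*8.59^i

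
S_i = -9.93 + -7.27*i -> [-9.93, -17.2, -24.47, -31.74, -39.01]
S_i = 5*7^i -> [5, 35, 245, 1715, 12005]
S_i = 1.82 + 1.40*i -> [1.82, 3.22, 4.62, 6.02, 7.42]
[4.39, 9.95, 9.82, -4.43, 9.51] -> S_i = Random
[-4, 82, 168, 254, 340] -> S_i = -4 + 86*i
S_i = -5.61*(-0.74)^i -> [-5.61, 4.15, -3.07, 2.27, -1.68]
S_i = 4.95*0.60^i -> [4.95, 2.97, 1.78, 1.07, 0.64]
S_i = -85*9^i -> [-85, -765, -6885, -61965, -557685]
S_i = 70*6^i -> [70, 420, 2520, 15120, 90720]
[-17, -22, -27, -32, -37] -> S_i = -17 + -5*i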